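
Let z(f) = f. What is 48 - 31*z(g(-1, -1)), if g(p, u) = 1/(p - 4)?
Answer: 271/5 ≈ 54.200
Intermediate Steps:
g(p, u) = 1/(-4 + p)
48 - 31*z(g(-1, -1)) = 48 - 31/(-4 - 1) = 48 - 31/(-5) = 48 - 31*(-⅕) = 48 + 31/5 = 271/5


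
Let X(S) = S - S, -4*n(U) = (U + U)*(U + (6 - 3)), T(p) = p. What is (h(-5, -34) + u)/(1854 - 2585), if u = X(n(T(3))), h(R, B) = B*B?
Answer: -68/43 ≈ -1.5814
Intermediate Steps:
n(U) = -U*(3 + U)/2 (n(U) = -(U + U)*(U + (6 - 3))/4 = -2*U*(U + 3)/4 = -2*U*(3 + U)/4 = -U*(3 + U)/2)
h(R, B) = B²
X(S) = 0
u = 0
(h(-5, -34) + u)/(1854 - 2585) = ((-34)² + 0)/(1854 - 2585) = (1156 + 0)/(-731) = 1156*(-1/731) = -68/43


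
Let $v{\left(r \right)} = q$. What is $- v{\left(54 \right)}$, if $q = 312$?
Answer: $-312$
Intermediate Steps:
$v{\left(r \right)} = 312$
$- v{\left(54 \right)} = \left(-1\right) 312 = -312$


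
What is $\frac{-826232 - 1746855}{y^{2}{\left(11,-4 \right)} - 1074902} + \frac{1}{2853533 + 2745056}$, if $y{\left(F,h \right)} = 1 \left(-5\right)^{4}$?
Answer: $\frac{1309605205320}{348271425923} \approx 3.7603$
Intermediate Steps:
$y{\left(F,h \right)} = 625$ ($y{\left(F,h \right)} = 1 \cdot 625 = 625$)
$\frac{-826232 - 1746855}{y^{2}{\left(11,-4 \right)} - 1074902} + \frac{1}{2853533 + 2745056} = \frac{-826232 - 1746855}{625^{2} - 1074902} + \frac{1}{2853533 + 2745056} = - \frac{2573087}{390625 - 1074902} + \frac{1}{5598589} = - \frac{2573087}{-684277} + \frac{1}{5598589} = \left(-2573087\right) \left(- \frac{1}{684277}\right) + \frac{1}{5598589} = \frac{233917}{62207} + \frac{1}{5598589} = \frac{1309605205320}{348271425923}$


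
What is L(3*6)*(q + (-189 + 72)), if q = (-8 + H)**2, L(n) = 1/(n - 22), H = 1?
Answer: 17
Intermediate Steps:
L(n) = 1/(-22 + n)
q = 49 (q = (-8 + 1)**2 = (-7)**2 = 49)
L(3*6)*(q + (-189 + 72)) = (49 + (-189 + 72))/(-22 + 3*6) = (49 - 117)/(-22 + 18) = -68/(-4) = -1/4*(-68) = 17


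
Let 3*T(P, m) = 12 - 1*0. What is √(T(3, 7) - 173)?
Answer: 13*I ≈ 13.0*I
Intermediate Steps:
T(P, m) = 4 (T(P, m) = (12 - 1*0)/3 = (12 + 0)/3 = (⅓)*12 = 4)
√(T(3, 7) - 173) = √(4 - 173) = √(-169) = 13*I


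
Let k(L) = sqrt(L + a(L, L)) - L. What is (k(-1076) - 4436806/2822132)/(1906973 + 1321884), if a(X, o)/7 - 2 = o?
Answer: 1516088613/4556130331562 + I*sqrt(8594)/3228857 ≈ 0.00033276 + 2.8711e-5*I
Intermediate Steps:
a(X, o) = 14 + 7*o
k(L) = sqrt(14 + 8*L) - L (k(L) = sqrt(L + (14 + 7*L)) - L = sqrt(14 + 8*L) - L)
(k(-1076) - 4436806/2822132)/(1906973 + 1321884) = ((sqrt(14 + 8*(-1076)) - 1*(-1076)) - 4436806/2822132)/(1906973 + 1321884) = ((sqrt(14 - 8608) + 1076) - 4436806*1/2822132)/3228857 = ((sqrt(-8594) + 1076) - 2218403/1411066)*(1/3228857) = ((I*sqrt(8594) + 1076) - 2218403/1411066)*(1/3228857) = ((1076 + I*sqrt(8594)) - 2218403/1411066)*(1/3228857) = (1516088613/1411066 + I*sqrt(8594))*(1/3228857) = 1516088613/4556130331562 + I*sqrt(8594)/3228857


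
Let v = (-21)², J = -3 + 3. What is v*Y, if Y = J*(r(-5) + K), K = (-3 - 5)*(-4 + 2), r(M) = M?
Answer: 0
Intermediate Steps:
J = 0
K = 16 (K = -8*(-2) = 16)
Y = 0 (Y = 0*(-5 + 16) = 0*11 = 0)
v = 441
v*Y = 441*0 = 0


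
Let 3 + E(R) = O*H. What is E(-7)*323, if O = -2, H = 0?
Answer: -969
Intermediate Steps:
E(R) = -3 (E(R) = -3 - 2*0 = -3 + 0 = -3)
E(-7)*323 = -3*323 = -969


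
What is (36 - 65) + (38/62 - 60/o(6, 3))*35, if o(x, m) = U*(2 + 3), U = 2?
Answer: -6744/31 ≈ -217.55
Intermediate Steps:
o(x, m) = 10 (o(x, m) = 2*(2 + 3) = 2*5 = 10)
(36 - 65) + (38/62 - 60/o(6, 3))*35 = (36 - 65) + (38/62 - 60/10)*35 = -29 + (38*(1/62) - 60*⅒)*35 = -29 + (19/31 - 6)*35 = -29 - 167/31*35 = -29 - 5845/31 = -6744/31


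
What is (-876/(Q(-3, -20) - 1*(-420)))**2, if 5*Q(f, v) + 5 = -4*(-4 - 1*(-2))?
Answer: 2131600/491401 ≈ 4.3378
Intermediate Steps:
Q(f, v) = 3/5 (Q(f, v) = -1 + (-4*(-4 - 1*(-2)))/5 = -1 + (-4*(-4 + 2))/5 = -1 + (-4*(-2))/5 = -1 + (1/5)*8 = -1 + 8/5 = 3/5)
(-876/(Q(-3, -20) - 1*(-420)))**2 = (-876/(3/5 - 1*(-420)))**2 = (-876/(3/5 + 420))**2 = (-876/2103/5)**2 = (-876*5/2103)**2 = (-1460/701)**2 = 2131600/491401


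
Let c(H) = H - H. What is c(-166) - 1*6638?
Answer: -6638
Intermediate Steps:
c(H) = 0
c(-166) - 1*6638 = 0 - 1*6638 = 0 - 6638 = -6638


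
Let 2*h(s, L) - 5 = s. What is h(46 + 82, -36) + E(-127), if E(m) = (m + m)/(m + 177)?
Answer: 3071/50 ≈ 61.420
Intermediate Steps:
h(s, L) = 5/2 + s/2
E(m) = 2*m/(177 + m) (E(m) = (2*m)/(177 + m) = 2*m/(177 + m))
h(46 + 82, -36) + E(-127) = (5/2 + (46 + 82)/2) + 2*(-127)/(177 - 127) = (5/2 + (½)*128) + 2*(-127)/50 = (5/2 + 64) + 2*(-127)*(1/50) = 133/2 - 127/25 = 3071/50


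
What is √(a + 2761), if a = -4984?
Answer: 3*I*√247 ≈ 47.149*I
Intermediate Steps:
√(a + 2761) = √(-4984 + 2761) = √(-2223) = 3*I*√247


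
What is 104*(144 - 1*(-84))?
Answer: 23712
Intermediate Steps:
104*(144 - 1*(-84)) = 104*(144 + 84) = 104*228 = 23712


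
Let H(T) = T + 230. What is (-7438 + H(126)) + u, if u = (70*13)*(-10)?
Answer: -16182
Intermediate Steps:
H(T) = 230 + T
u = -9100 (u = 910*(-10) = -9100)
(-7438 + H(126)) + u = (-7438 + (230 + 126)) - 9100 = (-7438 + 356) - 9100 = -7082 - 9100 = -16182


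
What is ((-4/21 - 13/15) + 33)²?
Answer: 1249924/1225 ≈ 1020.3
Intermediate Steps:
((-4/21 - 13/15) + 33)² = (-37/35 + 33)² = (1118/35)² = 1249924/1225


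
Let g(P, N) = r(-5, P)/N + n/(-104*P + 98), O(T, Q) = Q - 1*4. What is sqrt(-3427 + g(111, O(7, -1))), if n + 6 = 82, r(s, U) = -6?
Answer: I*sqrt(2805112912055)/28615 ≈ 58.53*I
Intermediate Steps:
n = 76 (n = -6 + 82 = 76)
O(T, Q) = -4 + Q (O(T, Q) = Q - 4 = -4 + Q)
g(P, N) = -6/N + 76/(98 - 104*P) (g(P, N) = -6/N + 76/(-104*P + 98) = -6/N + 76/(98 - 104*P))
sqrt(-3427 + g(111, O(7, -1))) = sqrt(-3427 + 2*(147 - 156*111 - 19*(-4 - 1))/((-4 - 1)*(-49 + 52*111))) = sqrt(-3427 + 2*(147 - 17316 - 19*(-5))/(-5*(-49 + 5772))) = sqrt(-3427 + 2*(-1/5)*(147 - 17316 + 95)/5723) = sqrt(-3427 + 2*(-1/5)*(1/5723)*(-17074)) = sqrt(-3427 + 34148/28615) = sqrt(-98029457/28615) = I*sqrt(2805112912055)/28615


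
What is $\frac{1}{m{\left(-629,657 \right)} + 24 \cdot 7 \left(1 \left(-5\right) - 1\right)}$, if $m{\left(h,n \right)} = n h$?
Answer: $- \frac{1}{414261} \approx -2.4139 \cdot 10^{-6}$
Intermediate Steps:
$m{\left(h,n \right)} = h n$
$\frac{1}{m{\left(-629,657 \right)} + 24 \cdot 7 \left(1 \left(-5\right) - 1\right)} = \frac{1}{\left(-629\right) 657 + 24 \cdot 7 \left(1 \left(-5\right) - 1\right)} = \frac{1}{-413253 + 168 \left(-5 - 1\right)} = \frac{1}{-413253 + 168 \left(-6\right)} = \frac{1}{-413253 - 1008} = \frac{1}{-414261} = - \frac{1}{414261}$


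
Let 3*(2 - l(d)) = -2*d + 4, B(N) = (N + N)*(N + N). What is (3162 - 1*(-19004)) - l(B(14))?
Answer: 64928/3 ≈ 21643.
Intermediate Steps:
B(N) = 4*N² (B(N) = (2*N)*(2*N) = 4*N²)
l(d) = ⅔ + 2*d/3 (l(d) = 2 - (-2*d + 4)/3 = 2 - (4 - 2*d)/3 = 2 + (-4/3 + 2*d/3) = ⅔ + 2*d/3)
(3162 - 1*(-19004)) - l(B(14)) = (3162 - 1*(-19004)) - (⅔ + 2*(4*14²)/3) = (3162 + 19004) - (⅔ + 2*(4*196)/3) = 22166 - (⅔ + (⅔)*784) = 22166 - (⅔ + 1568/3) = 22166 - 1*1570/3 = 22166 - 1570/3 = 64928/3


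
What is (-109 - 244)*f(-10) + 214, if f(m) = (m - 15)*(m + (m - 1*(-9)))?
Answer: -96861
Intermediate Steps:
f(m) = (-15 + m)*(9 + 2*m) (f(m) = (-15 + m)*(m + (m + 9)) = (-15 + m)*(m + (9 + m)) = (-15 + m)*(9 + 2*m))
(-109 - 244)*f(-10) + 214 = (-109 - 244)*(-135 - 21*(-10) + 2*(-10)²) + 214 = -353*(-135 + 210 + 2*100) + 214 = -353*(-135 + 210 + 200) + 214 = -353*275 + 214 = -97075 + 214 = -96861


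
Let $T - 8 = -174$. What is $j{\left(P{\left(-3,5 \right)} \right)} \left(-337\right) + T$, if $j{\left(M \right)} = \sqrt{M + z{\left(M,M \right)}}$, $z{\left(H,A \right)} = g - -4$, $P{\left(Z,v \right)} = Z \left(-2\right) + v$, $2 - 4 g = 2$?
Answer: $-166 - 337 \sqrt{15} \approx -1471.2$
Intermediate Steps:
$g = 0$ ($g = \frac{1}{2} - \frac{1}{2} = 0$)
$T = -166$ ($T = 8 - 174 = -166$)
$P{\left(Z,v \right)} = v - 2 Z$ ($P{\left(Z,v \right)} = - 2 Z + v = v - 2 Z$)
$z{\left(H,A \right)} = 4$ ($z{\left(H,A \right)} = 0 - -4 = 0 + 4 = 4$)
$j{\left(M \right)} = \sqrt{4 + M}$ ($j{\left(M \right)} = \sqrt{M + 4} = \sqrt{4 + M}$)
$j{\left(P{\left(-3,5 \right)} \right)} \left(-337\right) + T = \sqrt{4 + \left(5 - -6\right)} \left(-337\right) - 166 = \sqrt{4 + \left(5 + 6\right)} \left(-337\right) - 166 = \sqrt{4 + 11} \left(-337\right) - 166 = \sqrt{15} \left(-337\right) - 166 = - 337 \sqrt{15} - 166 = -166 - 337 \sqrt{15}$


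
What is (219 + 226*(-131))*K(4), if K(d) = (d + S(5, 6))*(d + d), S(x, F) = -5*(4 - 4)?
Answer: -940384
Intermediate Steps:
S(x, F) = 0 (S(x, F) = -5*0 = 0)
K(d) = 2*d² (K(d) = (d + 0)*(d + d) = d*(2*d) = 2*d²)
(219 + 226*(-131))*K(4) = (219 + 226*(-131))*(2*4²) = (219 - 29606)*(2*16) = -29387*32 = -940384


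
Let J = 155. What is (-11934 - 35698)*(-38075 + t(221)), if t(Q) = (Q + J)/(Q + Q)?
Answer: 30830313968/17 ≈ 1.8135e+9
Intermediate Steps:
t(Q) = (155 + Q)/(2*Q) (t(Q) = (Q + 155)/(Q + Q) = (155 + Q)/((2*Q)) = (155 + Q)*(1/(2*Q)) = (155 + Q)/(2*Q))
(-11934 - 35698)*(-38075 + t(221)) = (-11934 - 35698)*(-38075 + (½)*(155 + 221)/221) = -47632*(-38075 + (½)*(1/221)*376) = -47632*(-38075 + 188/221) = -47632*(-8414387/221) = 30830313968/17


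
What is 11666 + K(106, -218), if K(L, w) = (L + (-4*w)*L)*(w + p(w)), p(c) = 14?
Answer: -18866086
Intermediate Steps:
K(L, w) = (14 + w)*(L - 4*L*w) (K(L, w) = (L + (-4*w)*L)*(w + 14) = (L - 4*L*w)*(14 + w) = (14 + w)*(L - 4*L*w))
11666 + K(106, -218) = 11666 + 106*(14 - 55*(-218) - 4*(-218)**2) = 11666 + 106*(14 + 11990 - 4*47524) = 11666 + 106*(14 + 11990 - 190096) = 11666 + 106*(-178092) = 11666 - 18877752 = -18866086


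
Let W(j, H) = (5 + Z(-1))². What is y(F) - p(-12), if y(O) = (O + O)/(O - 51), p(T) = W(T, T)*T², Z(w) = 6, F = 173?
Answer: -1062691/61 ≈ -17421.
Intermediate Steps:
W(j, H) = 121 (W(j, H) = (5 + 6)² = 11² = 121)
p(T) = 121*T²
y(O) = 2*O/(-51 + O) (y(O) = (2*O)/(-51 + O) = 2*O/(-51 + O))
y(F) - p(-12) = 2*173/(-51 + 173) - 121*(-12)² = 2*173/122 - 121*144 = 2*173*(1/122) - 1*17424 = 173/61 - 17424 = -1062691/61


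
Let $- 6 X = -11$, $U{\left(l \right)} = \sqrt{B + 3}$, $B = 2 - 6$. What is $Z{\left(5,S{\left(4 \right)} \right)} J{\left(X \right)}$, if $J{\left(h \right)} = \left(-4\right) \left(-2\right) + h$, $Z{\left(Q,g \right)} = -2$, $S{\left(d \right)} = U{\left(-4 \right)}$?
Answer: $- \frac{59}{3} \approx -19.667$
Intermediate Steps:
$B = -4$ ($B = 2 - 6 = -4$)
$U{\left(l \right)} = i$ ($U{\left(l \right)} = \sqrt{-4 + 3} = \sqrt{-1} = i$)
$S{\left(d \right)} = i$
$X = \frac{11}{6}$ ($X = \left(- \frac{1}{6}\right) \left(-11\right) = \frac{11}{6} \approx 1.8333$)
$J{\left(h \right)} = 8 + h$
$Z{\left(5,S{\left(4 \right)} \right)} J{\left(X \right)} = - 2 \left(8 + \frac{11}{6}\right) = \left(-2\right) \frac{59}{6} = - \frac{59}{3}$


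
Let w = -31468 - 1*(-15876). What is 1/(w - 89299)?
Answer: -1/104891 ≈ -9.5337e-6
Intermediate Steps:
w = -15592 (w = -31468 + 15876 = -15592)
1/(w - 89299) = 1/(-15592 - 89299) = 1/(-104891) = -1/104891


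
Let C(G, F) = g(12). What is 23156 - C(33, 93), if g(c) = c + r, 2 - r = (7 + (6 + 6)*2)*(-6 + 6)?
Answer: 23142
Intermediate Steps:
r = 2 (r = 2 - (7 + (6 + 6)*2)*(-6 + 6) = 2 - (7 + 12*2)*0 = 2 - (7 + 24)*0 = 2 - 31*0 = 2 - 1*0 = 2 + 0 = 2)
g(c) = 2 + c (g(c) = c + 2 = 2 + c)
C(G, F) = 14 (C(G, F) = 2 + 12 = 14)
23156 - C(33, 93) = 23156 - 1*14 = 23156 - 14 = 23142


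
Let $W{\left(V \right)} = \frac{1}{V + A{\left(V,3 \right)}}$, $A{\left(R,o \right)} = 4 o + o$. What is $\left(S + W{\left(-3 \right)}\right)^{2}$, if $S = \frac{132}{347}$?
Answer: $\frac{3728761}{17338896} \approx 0.21505$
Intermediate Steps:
$A{\left(R,o \right)} = 5 o$
$S = \frac{132}{347}$ ($S = 132 \cdot \frac{1}{347} = \frac{132}{347} \approx 0.3804$)
$W{\left(V \right)} = \frac{1}{15 + V}$ ($W{\left(V \right)} = \frac{1}{V + 5 \cdot 3} = \frac{1}{V + 15} = \frac{1}{15 + V}$)
$\left(S + W{\left(-3 \right)}\right)^{2} = \left(\frac{132}{347} + \frac{1}{15 - 3}\right)^{2} = \left(\frac{132}{347} + \frac{1}{12}\right)^{2} = \left(\frac{1931}{4164}\right)^{2} = \frac{3728761}{17338896}$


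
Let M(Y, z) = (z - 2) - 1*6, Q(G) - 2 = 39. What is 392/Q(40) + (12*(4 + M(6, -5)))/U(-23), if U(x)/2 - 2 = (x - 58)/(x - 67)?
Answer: -10772/1189 ≈ -9.0597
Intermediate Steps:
Q(G) = 41 (Q(G) = 2 + 39 = 41)
U(x) = 4 + 2*(-58 + x)/(-67 + x) (U(x) = 4 + 2*((x - 58)/(x - 67)) = 4 + 2*((-58 + x)/(-67 + x)) = 4 + 2*(-58 + x)/(-67 + x))
M(Y, z) = -8 + z (M(Y, z) = (-2 + z) - 6 = -8 + z)
392/Q(40) + (12*(4 + M(6, -5)))/U(-23) = 392/41 + (12*(4 + (-8 - 5)))/((6*(-64 - 23)/(-67 - 23))) = 392*(1/41) + (12*(4 - 13))/((6*(-87)/(-90))) = 392/41 + (12*(-9))/((6*(-1/90)*(-87))) = 392/41 - 108/29/5 = 392/41 - 108*5/29 = 392/41 - 540/29 = -10772/1189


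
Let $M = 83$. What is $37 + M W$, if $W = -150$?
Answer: $-12413$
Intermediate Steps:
$37 + M W = 37 + 83 \left(-150\right) = 37 - 12450 = -12413$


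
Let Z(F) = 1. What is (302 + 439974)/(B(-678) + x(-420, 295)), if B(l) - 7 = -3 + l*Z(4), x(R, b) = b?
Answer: -440276/379 ≈ -1161.7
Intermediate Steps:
B(l) = 4 + l (B(l) = 7 + (-3 + l*1) = 7 + (-3 + l) = 4 + l)
(302 + 439974)/(B(-678) + x(-420, 295)) = (302 + 439974)/((4 - 678) + 295) = 440276/(-674 + 295) = 440276/(-379) = 440276*(-1/379) = -440276/379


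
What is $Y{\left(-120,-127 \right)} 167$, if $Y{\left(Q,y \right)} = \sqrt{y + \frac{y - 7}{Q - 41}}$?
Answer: $\frac{501 i \sqrt{363377}}{161} \approx 1875.8 i$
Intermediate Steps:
$Y{\left(Q,y \right)} = \sqrt{y + \frac{-7 + y}{-41 + Q}}$
$Y{\left(-120,-127 \right)} 167 = \sqrt{\frac{-7 - 127 - 127 \left(-41 - 120\right)}{-41 - 120}} \cdot 167 = \sqrt{\frac{-7 - 127 - -20447}{-161}} \cdot 167 = \sqrt{- \frac{-7 - 127 + 20447}{161}} \cdot 167 = \sqrt{\left(- \frac{1}{161}\right) 20313} \cdot 167 = \sqrt{- \frac{20313}{161}} \cdot 167 = \frac{3 i \sqrt{363377}}{161} \cdot 167 = \frac{501 i \sqrt{363377}}{161}$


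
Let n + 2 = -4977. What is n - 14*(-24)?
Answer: -4643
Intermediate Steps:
n = -4979 (n = -2 - 4977 = -4979)
n - 14*(-24) = -4979 - 14*(-24) = -4979 + 336 = -4643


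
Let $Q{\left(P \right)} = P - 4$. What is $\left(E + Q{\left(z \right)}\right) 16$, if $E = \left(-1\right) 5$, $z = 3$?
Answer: $-96$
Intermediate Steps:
$Q{\left(P \right)} = -4 + P$ ($Q{\left(P \right)} = P - 4 = -4 + P$)
$E = -5$
$\left(E + Q{\left(z \right)}\right) 16 = \left(-5 + \left(-4 + 3\right)\right) 16 = \left(-5 - 1\right) 16 = \left(-6\right) 16 = -96$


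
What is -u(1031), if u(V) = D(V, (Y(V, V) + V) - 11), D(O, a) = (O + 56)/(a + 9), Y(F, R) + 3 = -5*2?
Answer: -1087/1016 ≈ -1.0699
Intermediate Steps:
Y(F, R) = -13 (Y(F, R) = -3 - 5*2 = -3 - 10 = -13)
D(O, a) = (56 + O)/(9 + a)
u(V) = (56 + V)/(-15 + V) (u(V) = (56 + V)/(9 + ((-13 + V) - 11)) = (56 + V)/(9 + (-24 + V)) = (56 + V)/(-15 + V))
-u(1031) = -(56 + 1031)/(-15 + 1031) = -1087/1016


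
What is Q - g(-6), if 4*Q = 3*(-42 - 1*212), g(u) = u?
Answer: -369/2 ≈ -184.50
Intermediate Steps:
Q = -381/2 (Q = (3*(-42 - 1*212))/4 = (3*(-42 - 212))/4 = (3*(-254))/4 = (¼)*(-762) = -381/2 ≈ -190.50)
Q - g(-6) = -381/2 - 1*(-6) = -381/2 + 6 = -369/2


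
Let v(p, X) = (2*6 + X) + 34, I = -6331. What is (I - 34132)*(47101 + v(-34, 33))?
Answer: -1909044340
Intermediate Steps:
v(p, X) = 46 + X (v(p, X) = (12 + X) + 34 = 46 + X)
(I - 34132)*(47101 + v(-34, 33)) = (-6331 - 34132)*(47101 + (46 + 33)) = -40463*(47101 + 79) = -40463*47180 = -1909044340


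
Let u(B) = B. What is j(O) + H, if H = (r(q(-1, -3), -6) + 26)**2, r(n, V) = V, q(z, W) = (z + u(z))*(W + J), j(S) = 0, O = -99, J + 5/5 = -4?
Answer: 400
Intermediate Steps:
J = -5 (J = -1 - 4 = -5)
q(z, W) = 2*z*(-5 + W) (q(z, W) = (z + z)*(W - 5) = (2*z)*(-5 + W) = 2*z*(-5 + W))
H = 400 (H = (-6 + 26)**2 = 20**2 = 400)
j(O) + H = 0 + 400 = 400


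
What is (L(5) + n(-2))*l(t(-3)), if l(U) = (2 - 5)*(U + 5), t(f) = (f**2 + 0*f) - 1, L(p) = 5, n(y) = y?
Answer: -117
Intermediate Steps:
t(f) = -1 + f**2 (t(f) = (f**2 + 0) - 1 = f**2 - 1 = -1 + f**2)
l(U) = -15 - 3*U (l(U) = -3*(5 + U) = -15 - 3*U)
(L(5) + n(-2))*l(t(-3)) = (5 - 2)*(-15 - 3*(-1 + (-3)**2)) = 3*(-15 - 3*(-1 + 9)) = 3*(-15 - 3*8) = 3*(-15 - 24) = 3*(-39) = -117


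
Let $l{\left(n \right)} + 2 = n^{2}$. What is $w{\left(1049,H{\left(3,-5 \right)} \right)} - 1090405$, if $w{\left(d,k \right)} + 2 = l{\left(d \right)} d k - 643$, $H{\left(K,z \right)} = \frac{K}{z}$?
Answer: $- \frac{3468410903}{5} \approx -6.9368 \cdot 10^{8}$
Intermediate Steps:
$l{\left(n \right)} = -2 + n^{2}$
$w{\left(d,k \right)} = -645 + d k \left(-2 + d^{2}\right)$ ($w{\left(d,k \right)} = -2 + \left(\left(-2 + d^{2}\right) d k - 643\right) = -2 + \left(d \left(-2 + d^{2}\right) k - 643\right) = -2 + \left(d k \left(-2 + d^{2}\right) - 643\right) = -2 + \left(-643 + d k \left(-2 + d^{2}\right)\right) = -645 + d k \left(-2 + d^{2}\right)$)
$w{\left(1049,H{\left(3,-5 \right)} \right)} - 1090405 = \left(-645 + 1049 \frac{3}{-5} \left(-2 + 1049^{2}\right)\right) - 1090405 = \left(-645 + 1049 \cdot 3 \left(- \frac{1}{5}\right) \left(-2 + 1100401\right)\right) - 1090405 = \left(-645 + 1049 \left(- \frac{3}{5}\right) 1100399\right) - 1090405 = \left(-645 - \frac{3462955653}{5}\right) - 1090405 = - \frac{3462958878}{5} - 1090405 = - \frac{3468410903}{5}$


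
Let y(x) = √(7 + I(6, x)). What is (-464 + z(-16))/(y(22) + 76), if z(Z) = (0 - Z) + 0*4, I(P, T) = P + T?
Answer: -34048/5741 + 448*√35/5741 ≈ -5.4690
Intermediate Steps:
y(x) = √(13 + x) (y(x) = √(7 + (6 + x)) = √(13 + x))
z(Z) = -Z (z(Z) = -Z + 0 = -Z)
(-464 + z(-16))/(y(22) + 76) = (-464 - 1*(-16))/(√(13 + 22) + 76) = (-464 + 16)/(√35 + 76) = -448/(76 + √35)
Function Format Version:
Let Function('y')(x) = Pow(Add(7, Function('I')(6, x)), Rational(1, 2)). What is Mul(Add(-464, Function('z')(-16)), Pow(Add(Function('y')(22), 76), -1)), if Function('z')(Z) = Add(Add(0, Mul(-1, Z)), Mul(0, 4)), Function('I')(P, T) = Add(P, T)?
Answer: Add(Rational(-34048, 5741), Mul(Rational(448, 5741), Pow(35, Rational(1, 2)))) ≈ -5.4690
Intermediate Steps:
Function('y')(x) = Pow(Add(13, x), Rational(1, 2)) (Function('y')(x) = Pow(Add(7, Add(6, x)), Rational(1, 2)) = Pow(Add(13, x), Rational(1, 2)))
Function('z')(Z) = Mul(-1, Z) (Function('z')(Z) = Add(Mul(-1, Z), 0) = Mul(-1, Z))
Mul(Add(-464, Function('z')(-16)), Pow(Add(Function('y')(22), 76), -1)) = Mul(Add(-464, Mul(-1, -16)), Pow(Add(Pow(Add(13, 22), Rational(1, 2)), 76), -1)) = Mul(Add(-464, 16), Pow(Add(Pow(35, Rational(1, 2)), 76), -1)) = Mul(-448, Pow(Add(76, Pow(35, Rational(1, 2))), -1))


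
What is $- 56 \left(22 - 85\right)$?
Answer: $3528$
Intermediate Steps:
$- 56 \left(22 - 85\right) = \left(-56\right) \left(-63\right) = 3528$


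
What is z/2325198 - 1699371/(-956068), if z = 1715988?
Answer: 931995877607/370507900244 ≈ 2.5155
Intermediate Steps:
z/2325198 - 1699371/(-956068) = 1715988/2325198 - 1699371/(-956068) = 1715988*(1/2325198) - 1699371*(-1/956068) = 285998/387533 + 1699371/956068 = 931995877607/370507900244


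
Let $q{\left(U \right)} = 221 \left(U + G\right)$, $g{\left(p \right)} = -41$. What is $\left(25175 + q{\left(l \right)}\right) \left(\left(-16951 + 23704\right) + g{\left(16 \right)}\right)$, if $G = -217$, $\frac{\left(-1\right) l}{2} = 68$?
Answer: $-354648656$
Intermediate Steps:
$l = -136$ ($l = \left(-2\right) 68 = -136$)
$q{\left(U \right)} = -47957 + 221 U$ ($q{\left(U \right)} = 221 \left(U - 217\right) = 221 \left(-217 + U\right) = -47957 + 221 U$)
$\left(25175 + q{\left(l \right)}\right) \left(\left(-16951 + 23704\right) + g{\left(16 \right)}\right) = \left(25175 + \left(-47957 + 221 \left(-136\right)\right)\right) \left(\left(-16951 + 23704\right) - 41\right) = \left(25175 - 78013\right) \left(6753 - 41\right) = \left(25175 - 78013\right) 6712 = \left(-52838\right) 6712 = -354648656$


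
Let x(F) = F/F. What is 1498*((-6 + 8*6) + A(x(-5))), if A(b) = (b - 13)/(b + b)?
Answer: 53928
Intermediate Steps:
x(F) = 1
A(b) = (-13 + b)/(2*b) (A(b) = (-13 + b)/((2*b)) = (-13 + b)*(1/(2*b)) = (-13 + b)/(2*b))
1498*((-6 + 8*6) + A(x(-5))) = 1498*((-6 + 8*6) + (½)*(-13 + 1)/1) = 1498*((-6 + 48) + (½)*1*(-12)) = 1498*(42 - 6) = 1498*36 = 53928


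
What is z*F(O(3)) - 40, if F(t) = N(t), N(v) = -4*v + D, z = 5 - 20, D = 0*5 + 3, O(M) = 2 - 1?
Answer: -25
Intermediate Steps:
O(M) = 1
D = 3 (D = 0 + 3 = 3)
z = -15
N(v) = 3 - 4*v (N(v) = -4*v + 3 = 3 - 4*v)
F(t) = 3 - 4*t
z*F(O(3)) - 40 = -15*(3 - 4*1) - 40 = -15*(3 - 4) - 40 = -15*(-1) - 40 = 15 - 40 = -25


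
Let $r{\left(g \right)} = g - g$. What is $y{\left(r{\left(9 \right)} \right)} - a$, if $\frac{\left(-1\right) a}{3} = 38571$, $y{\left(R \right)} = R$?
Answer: $115713$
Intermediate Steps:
$r{\left(g \right)} = 0$
$a = -115713$ ($a = \left(-3\right) 38571 = -115713$)
$y{\left(r{\left(9 \right)} \right)} - a = 0 - -115713 = 0 + 115713 = 115713$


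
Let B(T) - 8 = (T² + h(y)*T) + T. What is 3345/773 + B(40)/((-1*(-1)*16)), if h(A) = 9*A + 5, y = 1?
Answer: 110019/773 ≈ 142.33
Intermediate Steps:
h(A) = 5 + 9*A
B(T) = 8 + T² + 15*T (B(T) = 8 + ((T² + (5 + 9*1)*T) + T) = 8 + ((T² + (5 + 9)*T) + T) = 8 + ((T² + 14*T) + T) = 8 + (T² + 15*T) = 8 + T² + 15*T)
3345/773 + B(40)/((-1*(-1)*16)) = 3345/773 + (8 + 40² + 15*40)/((-1*(-1)*16)) = 3345*(1/773) + (8 + 1600 + 600)/((1*16)) = 3345/773 + 2208/16 = 3345/773 + 2208*(1/16) = 3345/773 + 138 = 110019/773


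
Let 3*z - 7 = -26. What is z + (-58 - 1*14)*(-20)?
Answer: 4301/3 ≈ 1433.7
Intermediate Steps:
z = -19/3 (z = 7/3 + (⅓)*(-26) = 7/3 - 26/3 = -19/3 ≈ -6.3333)
z + (-58 - 1*14)*(-20) = -19/3 + (-58 - 1*14)*(-20) = -19/3 + (-58 - 14)*(-20) = -19/3 - 72*(-20) = -19/3 + 1440 = 4301/3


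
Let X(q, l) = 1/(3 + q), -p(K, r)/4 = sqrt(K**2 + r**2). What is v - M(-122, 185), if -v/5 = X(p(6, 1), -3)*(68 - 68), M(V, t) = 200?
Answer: -200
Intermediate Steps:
p(K, r) = -4*sqrt(K**2 + r**2)
v = 0 (v = -5*(68 - 68)/(3 - 4*sqrt(6**2 + 1**2)) = -5*0/(3 - 4*sqrt(36 + 1)) = -5*0/(3 - 4*sqrt(37)) = -5*0 = 0)
v - M(-122, 185) = 0 - 1*200 = 0 - 200 = -200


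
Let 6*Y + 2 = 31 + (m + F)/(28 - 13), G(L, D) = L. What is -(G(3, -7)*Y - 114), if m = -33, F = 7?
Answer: 3011/30 ≈ 100.37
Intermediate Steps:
Y = 409/90 (Y = -⅓ + (31 + (-33 + 7)/(28 - 13))/6 = -⅓ + (31 - 26/15)/6 = -⅓ + (⅙)*(439/15) = -⅓ + 439/90 = 409/90 ≈ 4.5444)
-(G(3, -7)*Y - 114) = -(3*(409/90) - 114) = -(409/30 - 114) = -1*(-3011/30) = 3011/30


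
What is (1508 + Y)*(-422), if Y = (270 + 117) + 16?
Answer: -806442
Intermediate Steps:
Y = 403 (Y = 387 + 16 = 403)
(1508 + Y)*(-422) = (1508 + 403)*(-422) = 1911*(-422) = -806442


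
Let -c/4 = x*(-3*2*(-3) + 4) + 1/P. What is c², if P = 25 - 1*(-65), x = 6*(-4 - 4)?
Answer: 36129646084/2025 ≈ 1.7842e+7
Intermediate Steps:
x = -48 (x = 6*(-8) = -48)
P = 90 (P = 25 + 65 = 90)
c = 190078/45 (c = -4*(-48*(-3*2*(-3) + 4) + 1/90) = -4*(-48*(-6*(-3) + 4) + 1/90) = -4*(-48*(18 + 4) + 1/90) = -4*(-48*22 + 1/90) = -4*(-1056 + 1/90) = -4*(-95039/90) = 190078/45 ≈ 4224.0)
c² = (190078/45)² = 36129646084/2025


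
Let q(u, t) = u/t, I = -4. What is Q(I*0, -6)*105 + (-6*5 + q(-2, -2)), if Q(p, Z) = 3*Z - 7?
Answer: -2654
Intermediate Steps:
Q(p, Z) = -7 + 3*Z
Q(I*0, -6)*105 + (-6*5 + q(-2, -2)) = (-7 + 3*(-6))*105 + (-6*5 - 2/(-2)) = (-7 - 18)*105 + (-30 - 2*(-½)) = -25*105 + (-30 + 1) = -2625 - 29 = -2654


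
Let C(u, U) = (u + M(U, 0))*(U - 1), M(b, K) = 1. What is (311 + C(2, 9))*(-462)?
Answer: -154770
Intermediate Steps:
C(u, U) = (1 + u)*(-1 + U) (C(u, U) = (u + 1)*(U - 1) = (1 + u)*(-1 + U))
(311 + C(2, 9))*(-462) = (311 + (-1 + 9 - 1*2 + 9*2))*(-462) = (311 + (-1 + 9 - 2 + 18))*(-462) = (311 + 24)*(-462) = 335*(-462) = -154770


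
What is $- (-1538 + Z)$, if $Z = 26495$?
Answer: $-24957$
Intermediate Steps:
$- (-1538 + Z) = - (-1538 + 26495) = \left(-1\right) 24957 = -24957$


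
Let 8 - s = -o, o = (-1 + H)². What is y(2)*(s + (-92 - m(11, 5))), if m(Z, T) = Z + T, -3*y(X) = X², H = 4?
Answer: 364/3 ≈ 121.33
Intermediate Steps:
y(X) = -X²/3
o = 9 (o = (-1 + 4)² = 3² = 9)
m(Z, T) = T + Z
s = 17 (s = 8 - (-1)*9 = 8 - 1*(-9) = 8 + 9 = 17)
y(2)*(s + (-92 - m(11, 5))) = (-⅓*2²)*(17 + (-92 - (5 + 11))) = (-⅓*4)*(17 + (-92 - 1*16)) = -4*(17 + (-92 - 16))/3 = -4*(17 - 108)/3 = -4/3*(-91) = 364/3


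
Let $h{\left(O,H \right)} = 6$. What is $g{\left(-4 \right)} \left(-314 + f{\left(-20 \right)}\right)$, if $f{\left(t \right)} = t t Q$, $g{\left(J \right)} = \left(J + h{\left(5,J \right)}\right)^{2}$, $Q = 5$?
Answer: $6744$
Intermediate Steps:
$g{\left(J \right)} = \left(6 + J\right)^{2}$ ($g{\left(J \right)} = \left(J + 6\right)^{2} = \left(6 + J\right)^{2}$)
$f{\left(t \right)} = 5 t^{2}$ ($f{\left(t \right)} = t t 5 = t^{2} \cdot 5 = 5 t^{2}$)
$g{\left(-4 \right)} \left(-314 + f{\left(-20 \right)}\right) = \left(6 - 4\right)^{2} \left(-314 + 5 \left(-20\right)^{2}\right) = 2^{2} \left(-314 + 5 \cdot 400\right) = 4 \left(-314 + 2000\right) = 4 \cdot 1686 = 6744$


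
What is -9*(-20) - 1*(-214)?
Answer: 394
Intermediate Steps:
-9*(-20) - 1*(-214) = 180 + 214 = 394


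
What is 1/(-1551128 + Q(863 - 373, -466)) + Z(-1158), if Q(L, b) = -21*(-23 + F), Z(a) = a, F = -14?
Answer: -1795306459/1550351 ≈ -1158.0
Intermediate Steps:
Q(L, b) = 777 (Q(L, b) = -21*(-23 - 14) = -21*(-37) = 777)
1/(-1551128 + Q(863 - 373, -466)) + Z(-1158) = 1/(-1551128 + 777) - 1158 = 1/(-1550351) - 1158 = -1/1550351 - 1158 = -1795306459/1550351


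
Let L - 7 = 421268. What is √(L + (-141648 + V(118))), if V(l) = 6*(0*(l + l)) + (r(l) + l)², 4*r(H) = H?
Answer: √1205533/2 ≈ 548.98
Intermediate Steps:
L = 421275 (L = 7 + 421268 = 421275)
r(H) = H/4
V(l) = 25*l²/16 (V(l) = 6*(0*(l + l)) + (l/4 + l)² = 6*(0*(2*l)) + (5*l/4)² = 6*0 + 25*l²/16 = 0 + 25*l²/16 = 25*l²/16)
√(L + (-141648 + V(118))) = √(421275 + (-141648 + (25/16)*118²)) = √(421275 + (-141648 + (25/16)*13924)) = √(421275 + (-141648 + 87025/4)) = √(421275 - 479567/4) = √(1205533/4) = √1205533/2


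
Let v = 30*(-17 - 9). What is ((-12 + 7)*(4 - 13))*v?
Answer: -35100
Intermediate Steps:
v = -780 (v = 30*(-26) = -780)
((-12 + 7)*(4 - 13))*v = ((-12 + 7)*(4 - 13))*(-780) = -5*(-9)*(-780) = 45*(-780) = -35100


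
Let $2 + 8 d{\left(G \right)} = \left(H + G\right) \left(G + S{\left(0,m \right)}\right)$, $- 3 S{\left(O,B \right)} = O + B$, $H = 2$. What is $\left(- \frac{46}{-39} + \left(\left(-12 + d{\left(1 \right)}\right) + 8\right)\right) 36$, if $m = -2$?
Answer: $- \frac{2289}{26} \approx -88.038$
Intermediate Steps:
$S{\left(O,B \right)} = - \frac{B}{3} - \frac{O}{3}$ ($S{\left(O,B \right)} = - \frac{O + B}{3} = - \frac{B + O}{3} = - \frac{B}{3} - \frac{O}{3}$)
$d{\left(G \right)} = - \frac{1}{4} + \frac{\left(2 + G\right) \left(\frac{2}{3} + G\right)}{8}$ ($d{\left(G \right)} = - \frac{1}{4} + \frac{\left(2 + G\right) \left(G - - \frac{2}{3}\right)}{8} = - \frac{1}{4} + \frac{\left(2 + G\right) \left(G + \left(\frac{2}{3} + 0\right)\right)}{8} = - \frac{1}{4} + \frac{\left(2 + G\right) \left(G + \frac{2}{3}\right)}{8} = - \frac{1}{4} + \frac{\left(2 + G\right) \left(\frac{2}{3} + G\right)}{8}$)
$\left(- \frac{46}{-39} + \left(\left(-12 + d{\left(1 \right)}\right) + 8\right)\right) 36 = \left(- \frac{46}{-39} + \left(\left(-12 + \left(- \frac{1}{12} + \frac{1}{3} \cdot 1 + \frac{1^{2}}{8}\right)\right) + 8\right)\right) 36 = \left(\left(-46\right) \left(- \frac{1}{39}\right) + \left(\left(-12 + \left(- \frac{1}{12} + \frac{1}{3} + \frac{1}{8} \cdot 1\right)\right) + 8\right)\right) 36 = \left(\frac{46}{39} + \left(\left(-12 + \left(- \frac{1}{12} + \frac{1}{3} + \frac{1}{8}\right)\right) + 8\right)\right) 36 = \left(\frac{46}{39} + \left(\left(-12 + \frac{3}{8}\right) + 8\right)\right) 36 = \left(\frac{46}{39} + \left(- \frac{93}{8} + 8\right)\right) 36 = \left(\frac{46}{39} - \frac{29}{8}\right) 36 = \left(- \frac{763}{312}\right) 36 = - \frac{2289}{26}$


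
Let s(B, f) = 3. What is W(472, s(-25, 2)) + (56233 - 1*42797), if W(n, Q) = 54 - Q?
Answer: 13487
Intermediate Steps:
W(472, s(-25, 2)) + (56233 - 1*42797) = (54 - 1*3) + (56233 - 1*42797) = (54 - 3) + (56233 - 42797) = 51 + 13436 = 13487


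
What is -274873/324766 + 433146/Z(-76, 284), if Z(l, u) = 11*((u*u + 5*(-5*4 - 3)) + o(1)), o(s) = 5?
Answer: -51434016701/143872312298 ≈ -0.35750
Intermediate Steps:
Z(l, u) = -1210 + 11*u**2 (Z(l, u) = 11*((u*u + 5*(-5*4 - 3)) + 5) = 11*((u**2 + 5*(-20 - 3)) + 5) = 11*((u**2 + 5*(-23)) + 5) = 11*((u**2 - 115) + 5) = 11*((-115 + u**2) + 5) = 11*(-110 + u**2) = -1210 + 11*u**2)
-274873/324766 + 433146/Z(-76, 284) = -274873/324766 + 433146/(-1210 + 11*284**2) = -274873*1/324766 + 433146/(-1210 + 11*80656) = -274873/324766 + 433146/(-1210 + 887216) = -274873/324766 + 433146/886006 = -274873/324766 + 433146*(1/886006) = -274873/324766 + 216573/443003 = -51434016701/143872312298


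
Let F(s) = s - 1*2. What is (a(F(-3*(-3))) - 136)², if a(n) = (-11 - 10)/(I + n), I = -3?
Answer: 319225/16 ≈ 19952.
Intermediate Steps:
F(s) = -2 + s (F(s) = s - 2 = -2 + s)
a(n) = -21/(-3 + n) (a(n) = (-11 - 10)/(-3 + n) = -21/(-3 + n))
(a(F(-3*(-3))) - 136)² = (-21/(-3 + (-2 - 3*(-3))) - 136)² = (-21/(-3 + (-2 + 9)) - 136)² = (-21/(-3 + 7) - 136)² = (-21/4 - 136)² = (-565/4)² = 319225/16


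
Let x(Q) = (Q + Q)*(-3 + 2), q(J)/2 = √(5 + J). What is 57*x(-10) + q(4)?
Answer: 1146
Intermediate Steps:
q(J) = 2*√(5 + J)
x(Q) = -2*Q (x(Q) = (2*Q)*(-1) = -2*Q)
57*x(-10) + q(4) = 57*(-2*(-10)) + 2*√(5 + 4) = 57*20 + 2*√9 = 1140 + 2*3 = 1140 + 6 = 1146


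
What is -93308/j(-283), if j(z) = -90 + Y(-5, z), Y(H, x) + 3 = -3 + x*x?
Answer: -93308/79993 ≈ -1.1665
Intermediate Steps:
Y(H, x) = -6 + x**2 (Y(H, x) = -3 + (-3 + x*x) = -3 + (-3 + x**2) = -6 + x**2)
j(z) = -96 + z**2 (j(z) = -90 + (-6 + z**2) = -96 + z**2)
-93308/j(-283) = -93308/(-96 + (-283)**2) = -93308/(-96 + 80089) = -93308/79993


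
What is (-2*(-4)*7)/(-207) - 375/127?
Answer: -84737/26289 ≈ -3.2233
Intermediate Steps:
(-2*(-4)*7)/(-207) - 375/127 = (8*7)*(-1/207) - 375*1/127 = 56*(-1/207) - 375/127 = -56/207 - 375/127 = -84737/26289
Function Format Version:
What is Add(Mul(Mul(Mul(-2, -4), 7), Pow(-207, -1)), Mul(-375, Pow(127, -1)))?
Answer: Rational(-84737, 26289) ≈ -3.2233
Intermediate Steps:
Add(Mul(Mul(Mul(-2, -4), 7), Pow(-207, -1)), Mul(-375, Pow(127, -1))) = Add(Mul(Mul(8, 7), Rational(-1, 207)), Mul(-375, Rational(1, 127))) = Add(Mul(56, Rational(-1, 207)), Rational(-375, 127)) = Add(Rational(-56, 207), Rational(-375, 127)) = Rational(-84737, 26289)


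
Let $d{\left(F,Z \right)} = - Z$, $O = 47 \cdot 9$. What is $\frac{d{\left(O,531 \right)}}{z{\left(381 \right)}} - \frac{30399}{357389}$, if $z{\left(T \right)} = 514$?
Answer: $- \frac{205398645}{183697946} \approx -1.1181$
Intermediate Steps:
$O = 423$
$\frac{d{\left(O,531 \right)}}{z{\left(381 \right)}} - \frac{30399}{357389} = \frac{\left(-1\right) 531}{514} - \frac{30399}{357389} = \left(-531\right) \frac{1}{514} - \frac{30399}{357389} = - \frac{531}{514} - \frac{30399}{357389} = - \frac{205398645}{183697946}$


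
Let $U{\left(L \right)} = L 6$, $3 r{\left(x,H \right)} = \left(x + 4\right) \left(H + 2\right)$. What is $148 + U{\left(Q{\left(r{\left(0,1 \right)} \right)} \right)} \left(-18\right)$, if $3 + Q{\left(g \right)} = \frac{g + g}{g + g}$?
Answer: $364$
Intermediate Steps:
$r{\left(x,H \right)} = \frac{\left(2 + H\right) \left(4 + x\right)}{3}$ ($r{\left(x,H \right)} = \frac{\left(x + 4\right) \left(H + 2\right)}{3} = \frac{\left(4 + x\right) \left(2 + H\right)}{3} = \frac{\left(2 + H\right) \left(4 + x\right)}{3}$)
$Q{\left(g \right)} = -2$ ($Q{\left(g \right)} = -3 + \frac{g + g}{g + g} = -3 + \frac{2 g}{2 g} = -3 + 2 g \frac{1}{2 g} = -3 + 1 = -2$)
$U{\left(L \right)} = 6 L$
$148 + U{\left(Q{\left(r{\left(0,1 \right)} \right)} \right)} \left(-18\right) = 148 + 6 \left(-2\right) \left(-18\right) = 148 - -216 = 148 + 216 = 364$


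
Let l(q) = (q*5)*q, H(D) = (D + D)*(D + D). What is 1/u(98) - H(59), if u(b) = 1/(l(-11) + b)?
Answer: -13221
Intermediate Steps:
H(D) = 4*D**2 (H(D) = (2*D)*(2*D) = 4*D**2)
l(q) = 5*q**2 (l(q) = (5*q)*q = 5*q**2)
u(b) = 1/(605 + b) (u(b) = 1/(5*(-11)**2 + b) = 1/(5*121 + b) = 1/(605 + b))
1/u(98) - H(59) = 1/(1/(605 + 98)) - 4*59**2 = 1/(1/703) - 4*3481 = 1/(1/703) - 1*13924 = 703 - 13924 = -13221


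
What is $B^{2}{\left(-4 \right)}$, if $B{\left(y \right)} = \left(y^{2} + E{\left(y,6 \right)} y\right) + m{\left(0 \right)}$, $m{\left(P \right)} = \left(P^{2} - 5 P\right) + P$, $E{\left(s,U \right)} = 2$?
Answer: $64$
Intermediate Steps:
$m{\left(P \right)} = P^{2} - 4 P$
$B{\left(y \right)} = y^{2} + 2 y$ ($B{\left(y \right)} = \left(y^{2} + 2 y\right) + 0 \left(-4 + 0\right) = \left(y^{2} + 2 y\right) + 0 \left(-4\right) = \left(y^{2} + 2 y\right) + 0 = y^{2} + 2 y$)
$B^{2}{\left(-4 \right)} = \left(- 4 \left(2 - 4\right)\right)^{2} = \left(\left(-4\right) \left(-2\right)\right)^{2} = 8^{2} = 64$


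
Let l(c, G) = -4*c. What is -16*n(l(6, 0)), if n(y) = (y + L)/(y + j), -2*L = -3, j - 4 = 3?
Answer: -360/17 ≈ -21.176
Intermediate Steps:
j = 7 (j = 4 + 3 = 7)
L = 3/2 (L = -½*(-3) = 3/2 ≈ 1.5000)
n(y) = (3/2 + y)/(7 + y) (n(y) = (y + 3/2)/(y + 7) = (3/2 + y)/(7 + y))
-16*n(l(6, 0)) = -16*(3/2 - 4*6)/(7 - 4*6) = -16*(3/2 - 24)/(7 - 24) = -16*(-45)/((-17)*2) = -(-16)*(-45)/(17*2) = -16*45/34 = -360/17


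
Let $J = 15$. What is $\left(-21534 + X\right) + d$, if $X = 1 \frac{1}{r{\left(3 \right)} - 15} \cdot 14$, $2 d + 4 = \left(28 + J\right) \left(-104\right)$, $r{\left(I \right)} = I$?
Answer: $- \frac{142639}{6} \approx -23773.0$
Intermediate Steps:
$d = -2238$ ($d = -2 + \frac{\left(28 + 15\right) \left(-104\right)}{2} = -2 + \frac{43 \left(-104\right)}{2} = -2 + \frac{1}{2} \left(-4472\right) = -2 - 2236 = -2238$)
$X = - \frac{7}{6}$ ($X = 1 \frac{1}{3 - 15} \cdot 14 = 1 \frac{1}{-12} \cdot 14 = 1 \left(- \frac{1}{12}\right) 14 = \left(- \frac{1}{12}\right) 14 = - \frac{7}{6} \approx -1.1667$)
$\left(-21534 + X\right) + d = \left(-21534 - \frac{7}{6}\right) - 2238 = - \frac{129211}{6} - 2238 = - \frac{142639}{6}$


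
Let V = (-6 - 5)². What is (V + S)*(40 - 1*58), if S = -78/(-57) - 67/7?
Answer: -270036/133 ≈ -2030.3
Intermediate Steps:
V = 121 (V = (-11)² = 121)
S = -1091/133 (S = -78*(-1/57) - 67*⅐ = 26/19 - 67/7 = -1091/133 ≈ -8.2030)
(V + S)*(40 - 1*58) = (121 - 1091/133)*(40 - 1*58) = 15002*(40 - 58)/133 = (15002/133)*(-18) = -270036/133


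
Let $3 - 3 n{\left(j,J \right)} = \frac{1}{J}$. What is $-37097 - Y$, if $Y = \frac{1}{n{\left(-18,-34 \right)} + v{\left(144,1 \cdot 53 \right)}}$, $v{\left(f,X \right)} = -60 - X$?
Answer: $- \frac{423758929}{11423} \approx -37097.0$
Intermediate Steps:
$n{\left(j,J \right)} = 1 - \frac{1}{3 J}$
$Y = - \frac{102}{11423}$ ($Y = \frac{1}{\frac{- \frac{1}{3} - 34}{-34} - \left(60 + 1 \cdot 53\right)} = \frac{1}{\left(- \frac{1}{34}\right) \left(- \frac{103}{3}\right) - 113} = \frac{1}{\frac{103}{102} - 113} = \frac{1}{- \frac{11423}{102}} = - \frac{102}{11423} \approx -0.0089294$)
$-37097 - Y = -37097 - - \frac{102}{11423} = -37097 + \frac{102}{11423} = - \frac{423758929}{11423}$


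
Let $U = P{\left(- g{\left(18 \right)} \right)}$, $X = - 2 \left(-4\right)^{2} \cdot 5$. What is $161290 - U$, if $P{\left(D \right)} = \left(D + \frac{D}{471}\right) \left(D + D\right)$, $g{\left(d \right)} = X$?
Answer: $\frac{51801190}{471} \approx 1.0998 \cdot 10^{5}$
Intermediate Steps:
$X = -160$ ($X = \left(-2\right) 16 \cdot 5 = \left(-32\right) 5 = -160$)
$g{\left(d \right)} = -160$
$P{\left(D \right)} = \frac{944 D^{2}}{471}$ ($P{\left(D \right)} = \left(D + D \frac{1}{471}\right) 2 D = \left(D + \frac{D}{471}\right) 2 D = \frac{472 D}{471} \cdot 2 D = \frac{944 D^{2}}{471}$)
$U = \frac{24166400}{471}$ ($U = \frac{944 \left(\left(-1\right) \left(-160\right)\right)^{2}}{471} = \frac{944 \cdot 160^{2}}{471} = \frac{944}{471} \cdot 25600 = \frac{24166400}{471} \approx 51309.0$)
$161290 - U = 161290 - \frac{24166400}{471} = \frac{51801190}{471}$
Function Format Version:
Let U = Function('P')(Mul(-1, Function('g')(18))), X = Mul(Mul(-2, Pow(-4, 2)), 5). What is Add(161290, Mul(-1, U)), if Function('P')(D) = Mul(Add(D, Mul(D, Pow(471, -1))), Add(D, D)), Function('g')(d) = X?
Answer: Rational(51801190, 471) ≈ 1.0998e+5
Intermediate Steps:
X = -160 (X = Mul(Mul(-2, 16), 5) = Mul(-32, 5) = -160)
Function('g')(d) = -160
Function('P')(D) = Mul(Rational(944, 471), Pow(D, 2)) (Function('P')(D) = Mul(Add(D, Mul(D, Rational(1, 471))), Mul(2, D)) = Mul(Add(D, Mul(Rational(1, 471), D)), Mul(2, D)) = Mul(Mul(Rational(472, 471), D), Mul(2, D)) = Mul(Rational(944, 471), Pow(D, 2)))
U = Rational(24166400, 471) (U = Mul(Rational(944, 471), Pow(Mul(-1, -160), 2)) = Mul(Rational(944, 471), Pow(160, 2)) = Mul(Rational(944, 471), 25600) = Rational(24166400, 471) ≈ 51309.)
Add(161290, Mul(-1, U)) = Add(161290, Mul(-1, Rational(24166400, 471))) = Add(161290, Rational(-24166400, 471)) = Rational(51801190, 471)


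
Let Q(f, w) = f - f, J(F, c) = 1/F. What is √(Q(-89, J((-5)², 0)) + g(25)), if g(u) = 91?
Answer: √91 ≈ 9.5394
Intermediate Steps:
Q(f, w) = 0
√(Q(-89, J((-5)², 0)) + g(25)) = √(0 + 91) = √91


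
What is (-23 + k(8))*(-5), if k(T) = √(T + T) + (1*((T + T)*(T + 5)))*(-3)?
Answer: 3215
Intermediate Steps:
k(T) = √2*√T - 6*T*(5 + T) (k(T) = √(2*T) + (1*((2*T)*(5 + T)))*(-3) = √2*√T + (1*(2*T*(5 + T)))*(-3) = √2*√T + (2*T*(5 + T))*(-3) = √2*√T - 6*T*(5 + T))
(-23 + k(8))*(-5) = (-23 + (-30*8 - 6*8² + √2*√8))*(-5) = (-23 + (-240 - 6*64 + √2*(2*√2)))*(-5) = (-23 + (-240 - 384 + 4))*(-5) = (-23 - 620)*(-5) = -643*(-5) = 3215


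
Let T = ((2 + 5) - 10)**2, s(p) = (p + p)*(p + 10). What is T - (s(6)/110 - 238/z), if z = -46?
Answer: 2632/1265 ≈ 2.0806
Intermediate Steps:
s(p) = 2*p*(10 + p) (s(p) = (2*p)*(10 + p) = 2*p*(10 + p))
T = 9 (T = (7 - 10)**2 = (-3)**2 = 9)
T - (s(6)/110 - 238/z) = 9 - ((2*6*(10 + 6))/110 - 238/(-46)) = 9 - ((2*6*16)*(1/110) - 238*(-1/46)) = 9 - (192*(1/110) + 119/23) = 9 - (96/55 + 119/23) = 9 - 1*8753/1265 = 9 - 8753/1265 = 2632/1265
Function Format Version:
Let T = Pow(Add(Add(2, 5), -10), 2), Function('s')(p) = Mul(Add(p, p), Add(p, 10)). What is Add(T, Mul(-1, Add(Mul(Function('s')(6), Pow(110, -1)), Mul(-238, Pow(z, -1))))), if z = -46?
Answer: Rational(2632, 1265) ≈ 2.0806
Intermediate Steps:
Function('s')(p) = Mul(2, p, Add(10, p)) (Function('s')(p) = Mul(Mul(2, p), Add(10, p)) = Mul(2, p, Add(10, p)))
T = 9 (T = Pow(Add(7, -10), 2) = Pow(-3, 2) = 9)
Add(T, Mul(-1, Add(Mul(Function('s')(6), Pow(110, -1)), Mul(-238, Pow(z, -1))))) = Add(9, Mul(-1, Add(Mul(Mul(2, 6, Add(10, 6)), Pow(110, -1)), Mul(-238, Pow(-46, -1))))) = Add(9, Mul(-1, Add(Mul(Mul(2, 6, 16), Rational(1, 110)), Mul(-238, Rational(-1, 46))))) = Add(9, Mul(-1, Add(Mul(192, Rational(1, 110)), Rational(119, 23)))) = Add(9, Mul(-1, Add(Rational(96, 55), Rational(119, 23)))) = Add(9, Mul(-1, Rational(8753, 1265))) = Add(9, Rational(-8753, 1265)) = Rational(2632, 1265)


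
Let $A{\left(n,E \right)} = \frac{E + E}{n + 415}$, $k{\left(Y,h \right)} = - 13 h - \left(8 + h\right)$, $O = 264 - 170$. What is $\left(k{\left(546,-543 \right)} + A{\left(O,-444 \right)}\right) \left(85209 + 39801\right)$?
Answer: $\frac{483095894580}{509} \approx 9.4911 \cdot 10^{8}$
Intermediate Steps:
$O = 94$ ($O = 264 - 170 = 94$)
$k{\left(Y,h \right)} = -8 - 14 h$
$A{\left(n,E \right)} = \frac{2 E}{415 + n}$
$\left(k{\left(546,-543 \right)} + A{\left(O,-444 \right)}\right) \left(85209 + 39801\right) = \left(\left(-8 - -7602\right) + 2 \left(-444\right) \frac{1}{415 + 94}\right) \left(85209 + 39801\right) = \left(\left(-8 + 7602\right) + 2 \left(-444\right) \frac{1}{509}\right) 125010 = \left(7594 + 2 \left(-444\right) \frac{1}{509}\right) 125010 = \left(7594 - \frac{888}{509}\right) 125010 = \frac{3864458}{509} \cdot 125010 = \frac{483095894580}{509}$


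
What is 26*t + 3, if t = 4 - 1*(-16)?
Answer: 523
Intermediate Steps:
t = 20 (t = 4 + 16 = 20)
26*t + 3 = 26*20 + 3 = 520 + 3 = 523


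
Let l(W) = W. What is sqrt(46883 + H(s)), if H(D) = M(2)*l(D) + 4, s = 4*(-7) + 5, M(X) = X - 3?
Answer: sqrt(46910) ≈ 216.59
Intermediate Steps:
M(X) = -3 + X
s = -23 (s = -28 + 5 = -23)
H(D) = 4 - D (H(D) = (-3 + 2)*D + 4 = -D + 4 = 4 - D)
sqrt(46883 + H(s)) = sqrt(46883 + (4 - 1*(-23))) = sqrt(46883 + (4 + 23)) = sqrt(46883 + 27) = sqrt(46910)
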